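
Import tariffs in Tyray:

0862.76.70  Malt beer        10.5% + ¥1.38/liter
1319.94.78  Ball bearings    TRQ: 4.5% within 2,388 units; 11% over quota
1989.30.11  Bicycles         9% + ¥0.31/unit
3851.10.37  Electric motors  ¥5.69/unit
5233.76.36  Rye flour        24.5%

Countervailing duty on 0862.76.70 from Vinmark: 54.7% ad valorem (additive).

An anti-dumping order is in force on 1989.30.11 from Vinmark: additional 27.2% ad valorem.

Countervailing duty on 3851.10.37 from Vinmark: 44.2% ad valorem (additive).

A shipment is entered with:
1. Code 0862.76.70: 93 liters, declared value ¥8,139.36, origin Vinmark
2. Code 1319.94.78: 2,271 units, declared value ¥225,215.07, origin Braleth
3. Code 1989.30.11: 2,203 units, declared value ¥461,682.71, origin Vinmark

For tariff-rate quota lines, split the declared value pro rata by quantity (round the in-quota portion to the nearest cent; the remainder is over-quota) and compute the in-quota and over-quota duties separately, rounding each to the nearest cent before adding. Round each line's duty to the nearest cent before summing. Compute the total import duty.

¥183,381.95

Line 1 (0862.76.70, Vinmark, 93 liters, ¥8,139.36):
Base rate for 0862.76.70 is 10.5% + ¥1.38/liter.
Additional duty on 0862.76.70 from Vinmark: +54.7%. Applied ad valorem rate: 10.5% + 54.7% = 65.2%.
Duty = ¥8,139.36 × 65.2% + 93 × ¥1.38 = ¥5,435.20.
Line 2 (1319.94.78, Braleth, 2,271 units, ¥225,215.07):
Code 1319.94.78 is under a tariff-rate quota (threshold 2,388 units). Quantity 2,271 units is within the quota, so the in-quota rate 4.5% applies to the full value.
Duty = ¥225,215.07 × 4.5% = ¥10,134.68.
Line 3 (1989.30.11, Vinmark, 2,203 units, ¥461,682.71):
Base rate for 1989.30.11 is 9% + ¥0.31/unit.
Additional duty on 1989.30.11 from Vinmark: +27.2%. Applied ad valorem rate: 9% + 27.2% = 36.2%.
Duty = ¥461,682.71 × 36.2% + 2,203 × ¥0.31 = ¥167,812.07.
Total = ¥5,435.20 + ¥10,134.68 + ¥167,812.07 = ¥183,381.95.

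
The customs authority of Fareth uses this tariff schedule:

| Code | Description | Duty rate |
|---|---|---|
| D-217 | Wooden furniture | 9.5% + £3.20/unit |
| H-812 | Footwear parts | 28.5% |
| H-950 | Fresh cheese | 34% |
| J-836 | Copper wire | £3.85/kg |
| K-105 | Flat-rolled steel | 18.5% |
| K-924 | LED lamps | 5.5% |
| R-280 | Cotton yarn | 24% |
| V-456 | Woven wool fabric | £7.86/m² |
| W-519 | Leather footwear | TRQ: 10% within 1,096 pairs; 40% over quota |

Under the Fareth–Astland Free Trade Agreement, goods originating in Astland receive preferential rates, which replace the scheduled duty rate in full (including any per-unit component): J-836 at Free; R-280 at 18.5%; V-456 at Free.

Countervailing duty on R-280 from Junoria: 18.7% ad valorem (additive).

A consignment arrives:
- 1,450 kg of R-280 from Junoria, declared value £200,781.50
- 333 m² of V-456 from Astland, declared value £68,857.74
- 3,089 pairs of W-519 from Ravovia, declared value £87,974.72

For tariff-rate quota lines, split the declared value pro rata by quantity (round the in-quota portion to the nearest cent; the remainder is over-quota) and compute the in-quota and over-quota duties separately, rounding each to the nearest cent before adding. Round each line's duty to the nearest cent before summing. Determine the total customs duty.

Line 1 (R-280, Junoria, 1,450 kg, £200,781.50):
Base rate for R-280 is 24%.
R-280 has an FTA preferential rate, but origin Junoria is not Astland; base rate stands.
Additional duty on R-280 from Junoria: +18.7%. Applied ad valorem rate: 24% + 18.7% = 42.7%.
Duty = £200,781.50 × 42.7% = £85,733.70.
Line 2 (V-456, Astland, 333 m², £68,857.74):
Base rate for V-456 is £7.86/m².
Origin Astland qualifies under the Fareth–Astland agreement and V-456 is covered: preferential rate Free applies instead.
Duty = £68,857.74 × 0% = £0.00.
Line 3 (W-519, Ravovia, 3,089 pairs, £87,974.72):
Code W-519 is under a tariff-rate quota (threshold 1,096 pairs). In-quota: 1,096 pairs at 10%; over-quota: 1,993 pairs at 40%.
Pro-rata value split: in-quota = £87,974.72 × 1,096/3,089 = £31,214.08; over-quota = £87,974.72 − £31,214.08 = £56,760.64.
In-quota duty = £31,214.08 × 10% = £3,121.41. Over-quota duty = £56,760.64 × 40% = £22,704.26.
Line duty = £3,121.41 + £22,704.26 = £25,825.67.
Total = £85,733.70 + £0.00 + £25,825.67 = £111,559.37.

£111,559.37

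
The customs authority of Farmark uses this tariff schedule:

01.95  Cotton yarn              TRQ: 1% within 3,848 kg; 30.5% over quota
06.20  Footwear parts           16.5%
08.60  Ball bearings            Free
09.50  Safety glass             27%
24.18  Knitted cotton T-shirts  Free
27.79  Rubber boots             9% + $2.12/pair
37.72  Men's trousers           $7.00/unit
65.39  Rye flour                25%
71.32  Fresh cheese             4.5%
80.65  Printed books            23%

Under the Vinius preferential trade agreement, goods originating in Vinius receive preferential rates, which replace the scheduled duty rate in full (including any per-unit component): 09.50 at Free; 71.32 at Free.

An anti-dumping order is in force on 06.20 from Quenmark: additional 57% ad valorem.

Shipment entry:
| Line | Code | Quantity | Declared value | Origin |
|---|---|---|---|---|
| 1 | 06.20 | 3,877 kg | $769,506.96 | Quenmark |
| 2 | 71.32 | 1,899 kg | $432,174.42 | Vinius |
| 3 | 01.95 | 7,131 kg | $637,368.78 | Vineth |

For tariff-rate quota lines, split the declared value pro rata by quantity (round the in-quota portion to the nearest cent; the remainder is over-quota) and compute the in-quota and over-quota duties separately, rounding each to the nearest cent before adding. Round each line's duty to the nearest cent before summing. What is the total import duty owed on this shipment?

Line 1 (06.20, Quenmark, 3,877 kg, $769,506.96):
Base rate for 06.20 is 16.5%.
Additional duty on 06.20 from Quenmark: +57%. Applied ad valorem rate: 16.5% + 57% = 73.5%.
Duty = $769,506.96 × 73.5% = $565,587.62.
Line 2 (71.32, Vinius, 1,899 kg, $432,174.42):
Base rate for 71.32 is 4.5%.
Origin Vinius qualifies under the Farmark–Vinius agreement and 71.32 is covered: preferential rate Free applies instead.
Duty = $432,174.42 × 0% = $0.00.
Line 3 (01.95, Vineth, 7,131 kg, $637,368.78):
Code 01.95 is under a tariff-rate quota (threshold 3,848 kg). In-quota: 3,848 kg at 1%; over-quota: 3,283 kg at 30.5%.
Pro-rata value split: in-quota = $637,368.78 × 3,848/7,131 = $343,934.24; over-quota = $637,368.78 − $343,934.24 = $293,434.54.
In-quota duty = $343,934.24 × 1% = $3,439.34. Over-quota duty = $293,434.54 × 30.5% = $89,497.53.
Line duty = $3,439.34 + $89,497.53 = $92,936.87.
Total = $565,587.62 + $0.00 + $92,936.87 = $658,524.49.

$658,524.49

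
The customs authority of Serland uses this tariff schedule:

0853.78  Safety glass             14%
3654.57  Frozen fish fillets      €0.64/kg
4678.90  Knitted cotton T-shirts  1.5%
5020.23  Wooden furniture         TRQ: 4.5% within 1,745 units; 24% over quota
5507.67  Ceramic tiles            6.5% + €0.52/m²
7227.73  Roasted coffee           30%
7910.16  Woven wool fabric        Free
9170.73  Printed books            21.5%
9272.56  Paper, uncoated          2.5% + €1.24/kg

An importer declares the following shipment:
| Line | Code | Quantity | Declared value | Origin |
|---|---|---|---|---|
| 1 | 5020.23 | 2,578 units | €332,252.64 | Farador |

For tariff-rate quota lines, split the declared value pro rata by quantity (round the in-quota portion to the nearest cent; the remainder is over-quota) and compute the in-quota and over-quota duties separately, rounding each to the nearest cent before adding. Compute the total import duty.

Line 1 (5020.23, Farador, 2,578 units, €332,252.64):
Code 5020.23 is under a tariff-rate quota (threshold 1,745 units). In-quota: 1,745 units at 4.5%; over-quota: 833 units at 24%.
Pro-rata value split: in-quota = €332,252.64 × 1,745/2,578 = €224,895.60; over-quota = €332,252.64 − €224,895.60 = €107,357.04.
In-quota duty = €224,895.60 × 4.5% = €10,120.30. Over-quota duty = €107,357.04 × 24% = €25,765.69.
Line duty = €10,120.30 + €25,765.69 = €35,885.99.

€35,885.99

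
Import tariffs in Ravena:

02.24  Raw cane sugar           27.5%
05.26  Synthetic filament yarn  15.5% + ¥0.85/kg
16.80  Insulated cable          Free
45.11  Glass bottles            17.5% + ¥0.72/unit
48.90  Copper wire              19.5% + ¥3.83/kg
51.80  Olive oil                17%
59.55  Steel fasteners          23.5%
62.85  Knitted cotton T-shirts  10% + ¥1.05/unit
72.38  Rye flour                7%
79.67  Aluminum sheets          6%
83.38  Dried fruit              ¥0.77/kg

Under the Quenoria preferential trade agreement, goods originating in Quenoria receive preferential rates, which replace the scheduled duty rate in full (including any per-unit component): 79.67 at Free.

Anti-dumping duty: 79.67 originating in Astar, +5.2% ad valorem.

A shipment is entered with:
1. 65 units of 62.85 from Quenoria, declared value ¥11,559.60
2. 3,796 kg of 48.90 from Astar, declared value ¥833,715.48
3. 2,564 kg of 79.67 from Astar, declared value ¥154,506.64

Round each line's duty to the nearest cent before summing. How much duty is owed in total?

¥195,642.15

Line 1 (62.85, Quenoria, 65 units, ¥11,559.60):
Base rate for 62.85 is 10% + ¥1.05/unit.
Origin Quenoria is the FTA partner but 62.85 is not on the preference list; base rate stands.
Duty = ¥11,559.60 × 10% + 65 × ¥1.05 = ¥1,224.21.
Line 2 (48.90, Astar, 3,796 kg, ¥833,715.48):
Base rate for 48.90 is 19.5% + ¥3.83/kg.
Duty = ¥833,715.48 × 19.5% + 3,796 × ¥3.83 = ¥177,113.20.
Line 3 (79.67, Astar, 2,564 kg, ¥154,506.64):
Base rate for 79.67 is 6%.
79.67 has an FTA preferential rate, but origin Astar is not Quenoria; base rate stands.
Additional duty on 79.67 from Astar: +5.2%. Applied ad valorem rate: 6% + 5.2% = 11.2%.
Duty = ¥154,506.64 × 11.2% = ¥17,304.74.
Total = ¥1,224.21 + ¥177,113.20 + ¥17,304.74 = ¥195,642.15.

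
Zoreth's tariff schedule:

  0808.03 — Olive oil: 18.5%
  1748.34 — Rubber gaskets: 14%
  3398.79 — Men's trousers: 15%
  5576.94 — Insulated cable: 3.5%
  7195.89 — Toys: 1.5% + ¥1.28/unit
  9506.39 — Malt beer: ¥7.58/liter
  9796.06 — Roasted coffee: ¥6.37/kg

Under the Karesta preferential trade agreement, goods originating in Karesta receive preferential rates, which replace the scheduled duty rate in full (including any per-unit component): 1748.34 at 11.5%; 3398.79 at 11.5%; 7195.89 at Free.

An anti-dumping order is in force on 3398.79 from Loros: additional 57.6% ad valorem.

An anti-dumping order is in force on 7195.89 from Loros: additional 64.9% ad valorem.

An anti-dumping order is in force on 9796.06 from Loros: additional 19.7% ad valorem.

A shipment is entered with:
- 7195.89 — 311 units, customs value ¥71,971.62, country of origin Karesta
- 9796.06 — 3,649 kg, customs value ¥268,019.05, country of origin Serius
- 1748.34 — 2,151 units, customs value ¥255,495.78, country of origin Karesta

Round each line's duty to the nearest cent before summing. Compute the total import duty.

¥52,626.14

Line 1 (7195.89, Karesta, 311 units, ¥71,971.62):
Base rate for 7195.89 is 1.5% + ¥1.28/unit.
Origin Karesta qualifies under the Zoreth–Karesta agreement and 7195.89 is covered: preferential rate Free applies instead.
The additional-duty order on 7195.89 targets Loros, not Karesta; it does not apply.
Duty = ¥71,971.62 × 0% = ¥0.00.
Line 2 (9796.06, Serius, 3,649 kg, ¥268,019.05):
Base rate for 9796.06 is ¥6.37/kg.
The additional-duty order on 9796.06 targets Loros, not Serius; it does not apply.
Duty = 3,649 × ¥6.37 = ¥23,244.13.
Line 3 (1748.34, Karesta, 2,151 units, ¥255,495.78):
Base rate for 1748.34 is 14%.
Origin Karesta qualifies under the Zoreth–Karesta agreement and 1748.34 is covered: preferential rate 11.5% applies instead.
Duty = ¥255,495.78 × 11.5% = ¥29,382.01.
Total = ¥0.00 + ¥23,244.13 + ¥29,382.01 = ¥52,626.14.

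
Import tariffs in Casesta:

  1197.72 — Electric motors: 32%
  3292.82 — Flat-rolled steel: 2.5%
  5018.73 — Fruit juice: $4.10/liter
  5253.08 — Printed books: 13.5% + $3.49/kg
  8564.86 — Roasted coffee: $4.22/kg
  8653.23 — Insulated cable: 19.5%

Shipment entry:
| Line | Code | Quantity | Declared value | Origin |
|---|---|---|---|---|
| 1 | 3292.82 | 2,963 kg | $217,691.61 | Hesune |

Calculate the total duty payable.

$5,442.29

Line 1 (3292.82, Hesune, 2,963 kg, $217,691.61):
Base rate for 3292.82 is 2.5%.
Duty = $217,691.61 × 2.5% = $5,442.29.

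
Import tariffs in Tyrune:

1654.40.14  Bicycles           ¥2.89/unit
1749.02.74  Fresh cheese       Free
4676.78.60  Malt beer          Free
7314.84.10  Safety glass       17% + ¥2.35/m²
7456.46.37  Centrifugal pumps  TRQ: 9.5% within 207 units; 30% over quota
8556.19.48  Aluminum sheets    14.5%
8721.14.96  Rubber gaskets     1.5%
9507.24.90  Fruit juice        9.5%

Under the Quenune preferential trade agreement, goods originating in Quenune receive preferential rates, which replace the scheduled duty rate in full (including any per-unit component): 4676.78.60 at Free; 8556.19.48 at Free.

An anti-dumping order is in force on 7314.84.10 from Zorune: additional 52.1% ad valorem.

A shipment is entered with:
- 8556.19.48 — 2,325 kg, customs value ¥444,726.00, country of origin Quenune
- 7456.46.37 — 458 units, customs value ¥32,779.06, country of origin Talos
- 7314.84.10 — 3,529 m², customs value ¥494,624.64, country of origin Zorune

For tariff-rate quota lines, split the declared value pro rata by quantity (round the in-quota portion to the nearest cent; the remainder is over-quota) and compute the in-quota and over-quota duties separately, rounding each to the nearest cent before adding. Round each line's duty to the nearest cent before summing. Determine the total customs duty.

¥356,875.42

Line 1 (8556.19.48, Quenune, 2,325 kg, ¥444,726.00):
Base rate for 8556.19.48 is 14.5%.
Origin Quenune qualifies under the Tyrune–Quenune agreement and 8556.19.48 is covered: preferential rate Free applies instead.
Duty = ¥444,726.00 × 0% = ¥0.00.
Line 2 (7456.46.37, Talos, 458 units, ¥32,779.06):
Code 7456.46.37 is under a tariff-rate quota (threshold 207 units). In-quota: 207 units at 9.5%; over-quota: 251 units at 30%.
Pro-rata value split: in-quota = ¥32,779.06 × 207/458 = ¥14,814.99; over-quota = ¥32,779.06 − ¥14,814.99 = ¥17,964.07.
In-quota duty = ¥14,814.99 × 9.5% = ¥1,407.42. Over-quota duty = ¥17,964.07 × 30% = ¥5,389.22.
Line duty = ¥1,407.42 + ¥5,389.22 = ¥6,796.64.
Line 3 (7314.84.10, Zorune, 3,529 m², ¥494,624.64):
Base rate for 7314.84.10 is 17% + ¥2.35/m².
Additional duty on 7314.84.10 from Zorune: +52.1%. Applied ad valorem rate: 17% + 52.1% = 69.1%.
Duty = ¥494,624.64 × 69.1% + 3,529 × ¥2.35 = ¥350,078.78.
Total = ¥0.00 + ¥6,796.64 + ¥350,078.78 = ¥356,875.42.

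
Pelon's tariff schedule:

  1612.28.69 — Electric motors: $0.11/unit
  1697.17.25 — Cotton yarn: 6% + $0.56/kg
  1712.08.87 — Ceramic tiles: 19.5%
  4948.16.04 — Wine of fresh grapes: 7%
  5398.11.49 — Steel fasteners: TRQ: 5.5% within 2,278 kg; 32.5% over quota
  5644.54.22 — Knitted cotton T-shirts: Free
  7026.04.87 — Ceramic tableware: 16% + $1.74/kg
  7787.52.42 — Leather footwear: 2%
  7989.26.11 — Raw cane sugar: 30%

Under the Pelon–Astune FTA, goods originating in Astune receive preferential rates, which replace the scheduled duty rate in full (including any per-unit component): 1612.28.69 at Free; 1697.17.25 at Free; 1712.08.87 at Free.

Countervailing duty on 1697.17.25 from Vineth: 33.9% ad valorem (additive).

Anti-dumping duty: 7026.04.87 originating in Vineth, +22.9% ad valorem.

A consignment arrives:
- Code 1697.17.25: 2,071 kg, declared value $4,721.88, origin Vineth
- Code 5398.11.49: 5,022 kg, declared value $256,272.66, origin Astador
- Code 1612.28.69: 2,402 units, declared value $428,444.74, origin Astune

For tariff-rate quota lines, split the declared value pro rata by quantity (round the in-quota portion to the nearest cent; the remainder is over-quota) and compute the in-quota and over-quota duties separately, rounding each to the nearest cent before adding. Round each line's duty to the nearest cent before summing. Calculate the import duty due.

$54,945.89

Line 1 (1697.17.25, Vineth, 2,071 kg, $4,721.88):
Base rate for 1697.17.25 is 6% + $0.56/kg.
1697.17.25 has an FTA preferential rate, but origin Vineth is not Astune; base rate stands.
Additional duty on 1697.17.25 from Vineth: +33.9%. Applied ad valorem rate: 6% + 33.9% = 39.9%.
Duty = $4,721.88 × 39.9% + 2,071 × $0.56 = $3,043.79.
Line 2 (5398.11.49, Astador, 5,022 kg, $256,272.66):
Code 5398.11.49 is under a tariff-rate quota (threshold 2,278 kg). In-quota: 2,278 kg at 5.5%; over-quota: 2,744 kg at 32.5%.
Pro-rata value split: in-quota = $256,272.66 × 2,278/5,022 = $116,246.34; over-quota = $256,272.66 − $116,246.34 = $140,026.32.
In-quota duty = $116,246.34 × 5.5% = $6,393.55. Over-quota duty = $140,026.32 × 32.5% = $45,508.55.
Line duty = $6,393.55 + $45,508.55 = $51,902.10.
Line 3 (1612.28.69, Astune, 2,402 units, $428,444.74):
Base rate for 1612.28.69 is $0.11/unit.
Origin Astune qualifies under the Pelon–Astune agreement and 1612.28.69 is covered: preferential rate Free applies instead.
Duty = $428,444.74 × 0% = $0.00.
Total = $3,043.79 + $51,902.10 + $0.00 = $54,945.89.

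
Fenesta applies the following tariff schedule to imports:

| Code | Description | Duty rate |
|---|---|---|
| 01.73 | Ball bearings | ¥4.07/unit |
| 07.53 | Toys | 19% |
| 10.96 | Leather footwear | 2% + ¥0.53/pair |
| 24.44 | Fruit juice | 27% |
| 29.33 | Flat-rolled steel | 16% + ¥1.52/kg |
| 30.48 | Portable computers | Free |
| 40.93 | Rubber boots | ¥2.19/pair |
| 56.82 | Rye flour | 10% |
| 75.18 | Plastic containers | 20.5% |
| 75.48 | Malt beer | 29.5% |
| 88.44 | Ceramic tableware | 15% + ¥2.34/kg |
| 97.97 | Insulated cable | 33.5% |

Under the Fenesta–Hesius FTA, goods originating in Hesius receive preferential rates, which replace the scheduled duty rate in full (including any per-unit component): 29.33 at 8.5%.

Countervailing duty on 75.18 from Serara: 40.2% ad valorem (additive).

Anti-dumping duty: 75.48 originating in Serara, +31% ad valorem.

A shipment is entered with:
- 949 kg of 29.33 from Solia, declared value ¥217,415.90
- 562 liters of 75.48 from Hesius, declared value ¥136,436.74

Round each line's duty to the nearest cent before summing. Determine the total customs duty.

¥76,477.86

Line 1 (29.33, Solia, 949 kg, ¥217,415.90):
Base rate for 29.33 is 16% + ¥1.52/kg.
29.33 has an FTA preferential rate, but origin Solia is not Hesius; base rate stands.
Duty = ¥217,415.90 × 16% + 949 × ¥1.52 = ¥36,229.02.
Line 2 (75.48, Hesius, 562 liters, ¥136,436.74):
Base rate for 75.48 is 29.5%.
Origin Hesius is the FTA partner but 75.48 is not on the preference list; base rate stands.
The additional-duty order on 75.48 targets Serara, not Hesius; it does not apply.
Duty = ¥136,436.74 × 29.5% = ¥40,248.84.
Total = ¥36,229.02 + ¥40,248.84 = ¥76,477.86.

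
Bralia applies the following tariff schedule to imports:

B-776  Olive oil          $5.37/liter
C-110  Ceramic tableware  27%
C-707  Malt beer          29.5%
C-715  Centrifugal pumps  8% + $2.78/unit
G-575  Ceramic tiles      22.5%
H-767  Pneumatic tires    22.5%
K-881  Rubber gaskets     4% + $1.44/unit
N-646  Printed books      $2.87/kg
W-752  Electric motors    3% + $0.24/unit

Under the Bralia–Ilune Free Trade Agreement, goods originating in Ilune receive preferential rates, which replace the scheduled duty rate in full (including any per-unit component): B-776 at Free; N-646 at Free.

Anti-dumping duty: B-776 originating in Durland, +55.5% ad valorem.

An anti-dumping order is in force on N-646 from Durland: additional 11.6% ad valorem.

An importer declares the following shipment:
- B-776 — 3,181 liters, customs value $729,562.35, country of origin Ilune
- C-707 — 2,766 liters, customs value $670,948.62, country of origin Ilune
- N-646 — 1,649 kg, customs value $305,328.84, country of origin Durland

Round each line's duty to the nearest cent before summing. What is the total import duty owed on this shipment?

Line 1 (B-776, Ilune, 3,181 liters, $729,562.35):
Base rate for B-776 is $5.37/liter.
Origin Ilune qualifies under the Bralia–Ilune agreement and B-776 is covered: preferential rate Free applies instead.
The additional-duty order on B-776 targets Durland, not Ilune; it does not apply.
Duty = $729,562.35 × 0% = $0.00.
Line 2 (C-707, Ilune, 2,766 liters, $670,948.62):
Base rate for C-707 is 29.5%.
Origin Ilune is the FTA partner but C-707 is not on the preference list; base rate stands.
Duty = $670,948.62 × 29.5% = $197,929.84.
Line 3 (N-646, Durland, 1,649 kg, $305,328.84):
Base rate for N-646 is $2.87/kg.
N-646 has an FTA preferential rate, but origin Durland is not Ilune; base rate stands.
Additional duty on N-646 from Durland: +11.6% ad valorem. Applied ad valorem rate = 11.6%.
Duty = $305,328.84 × 11.6% + 1,649 × $2.87 = $40,150.78.
Total = $0.00 + $197,929.84 + $40,150.78 = $238,080.62.

$238,080.62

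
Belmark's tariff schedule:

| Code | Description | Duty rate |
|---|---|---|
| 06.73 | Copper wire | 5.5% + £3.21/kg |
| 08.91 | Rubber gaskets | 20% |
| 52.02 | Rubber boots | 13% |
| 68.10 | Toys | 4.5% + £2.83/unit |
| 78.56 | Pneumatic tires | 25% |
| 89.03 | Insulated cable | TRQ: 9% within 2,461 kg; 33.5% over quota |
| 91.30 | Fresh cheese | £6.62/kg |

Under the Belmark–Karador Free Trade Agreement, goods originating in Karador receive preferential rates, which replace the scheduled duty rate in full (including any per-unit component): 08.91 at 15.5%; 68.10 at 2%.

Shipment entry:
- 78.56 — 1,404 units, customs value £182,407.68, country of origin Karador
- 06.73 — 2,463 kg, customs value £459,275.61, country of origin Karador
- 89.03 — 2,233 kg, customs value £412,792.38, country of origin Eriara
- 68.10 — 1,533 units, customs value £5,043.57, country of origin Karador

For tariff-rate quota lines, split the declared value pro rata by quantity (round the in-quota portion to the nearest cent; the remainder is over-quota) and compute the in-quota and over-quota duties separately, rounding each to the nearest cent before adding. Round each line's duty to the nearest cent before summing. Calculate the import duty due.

£116,020.49

Line 1 (78.56, Karador, 1,404 units, £182,407.68):
Base rate for 78.56 is 25%.
Origin Karador is the FTA partner but 78.56 is not on the preference list; base rate stands.
Duty = £182,407.68 × 25% = £45,601.92.
Line 2 (06.73, Karador, 2,463 kg, £459,275.61):
Base rate for 06.73 is 5.5% + £3.21/kg.
Origin Karador is the FTA partner but 06.73 is not on the preference list; base rate stands.
Duty = £459,275.61 × 5.5% + 2,463 × £3.21 = £33,166.39.
Line 3 (89.03, Eriara, 2,233 kg, £412,792.38):
Code 89.03 is under a tariff-rate quota (threshold 2,461 kg). Quantity 2,233 kg is within the quota, so the in-quota rate 9% applies to the full value.
Duty = £412,792.38 × 9% = £37,151.31.
Line 4 (68.10, Karador, 1,533 units, £5,043.57):
Base rate for 68.10 is 4.5% + £2.83/unit.
Origin Karador qualifies under the Belmark–Karador agreement and 68.10 is covered: preferential rate 2% applies instead.
Duty = £5,043.57 × 2% = £100.87.
Total = £45,601.92 + £33,166.39 + £37,151.31 + £100.87 = £116,020.49.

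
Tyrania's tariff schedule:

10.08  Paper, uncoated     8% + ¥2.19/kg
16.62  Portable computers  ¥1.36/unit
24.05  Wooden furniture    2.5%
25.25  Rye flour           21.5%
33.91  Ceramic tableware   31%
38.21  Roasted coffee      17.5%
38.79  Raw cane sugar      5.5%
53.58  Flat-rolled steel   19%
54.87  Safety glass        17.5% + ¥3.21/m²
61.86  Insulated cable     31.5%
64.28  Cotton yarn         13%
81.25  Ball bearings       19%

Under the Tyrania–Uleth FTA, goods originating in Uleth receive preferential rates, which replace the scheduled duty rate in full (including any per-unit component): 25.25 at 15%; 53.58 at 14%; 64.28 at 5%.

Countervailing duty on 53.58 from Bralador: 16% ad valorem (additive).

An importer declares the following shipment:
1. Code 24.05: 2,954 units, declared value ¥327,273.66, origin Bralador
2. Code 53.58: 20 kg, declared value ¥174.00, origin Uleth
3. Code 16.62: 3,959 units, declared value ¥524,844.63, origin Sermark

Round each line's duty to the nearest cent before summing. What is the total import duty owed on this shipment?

¥13,590.44

Line 1 (24.05, Bralador, 2,954 units, ¥327,273.66):
Base rate for 24.05 is 2.5%.
Duty = ¥327,273.66 × 2.5% = ¥8,181.84.
Line 2 (53.58, Uleth, 20 kg, ¥174.00):
Base rate for 53.58 is 19%.
Origin Uleth qualifies under the Tyrania–Uleth agreement and 53.58 is covered: preferential rate 14% applies instead.
The additional-duty order on 53.58 targets Bralador, not Uleth; it does not apply.
Duty = ¥174.00 × 14% = ¥24.36.
Line 3 (16.62, Sermark, 3,959 units, ¥524,844.63):
Base rate for 16.62 is ¥1.36/unit.
Duty = 3,959 × ¥1.36 = ¥5,384.24.
Total = ¥8,181.84 + ¥24.36 + ¥5,384.24 = ¥13,590.44.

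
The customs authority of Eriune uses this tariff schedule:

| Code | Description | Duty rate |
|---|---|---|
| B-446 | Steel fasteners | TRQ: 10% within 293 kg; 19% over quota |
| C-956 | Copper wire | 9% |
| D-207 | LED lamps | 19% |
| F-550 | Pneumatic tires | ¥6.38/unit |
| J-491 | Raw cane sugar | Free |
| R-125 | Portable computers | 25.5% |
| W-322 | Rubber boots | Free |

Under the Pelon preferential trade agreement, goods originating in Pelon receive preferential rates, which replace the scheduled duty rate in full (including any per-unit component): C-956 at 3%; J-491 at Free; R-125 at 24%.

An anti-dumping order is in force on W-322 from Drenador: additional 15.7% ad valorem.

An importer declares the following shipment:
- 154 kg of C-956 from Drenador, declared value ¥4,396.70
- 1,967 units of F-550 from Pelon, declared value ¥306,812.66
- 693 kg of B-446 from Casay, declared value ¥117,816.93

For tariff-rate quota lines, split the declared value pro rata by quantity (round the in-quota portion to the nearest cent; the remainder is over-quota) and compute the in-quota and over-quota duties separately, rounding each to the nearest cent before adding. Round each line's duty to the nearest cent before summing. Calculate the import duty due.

¥30,847.21

Line 1 (C-956, Drenador, 154 kg, ¥4,396.70):
Base rate for C-956 is 9%.
C-956 has an FTA preferential rate, but origin Drenador is not Pelon; base rate stands.
Duty = ¥4,396.70 × 9% = ¥395.70.
Line 2 (F-550, Pelon, 1,967 units, ¥306,812.66):
Base rate for F-550 is ¥6.38/unit.
Origin Pelon is the FTA partner but F-550 is not on the preference list; base rate stands.
Duty = 1,967 × ¥6.38 = ¥12,549.46.
Line 3 (B-446, Casay, 693 kg, ¥117,816.93):
Code B-446 is under a tariff-rate quota (threshold 293 kg). In-quota: 293 kg at 10%; over-quota: 400 kg at 19%.
Pro-rata value split: in-quota = ¥117,816.93 × 293/693 = ¥49,812.93; over-quota = ¥117,816.93 − ¥49,812.93 = ¥68,004.00.
In-quota duty = ¥49,812.93 × 10% = ¥4,981.29. Over-quota duty = ¥68,004.00 × 19% = ¥12,920.76.
Line duty = ¥4,981.29 + ¥12,920.76 = ¥17,902.05.
Total = ¥395.70 + ¥12,549.46 + ¥17,902.05 = ¥30,847.21.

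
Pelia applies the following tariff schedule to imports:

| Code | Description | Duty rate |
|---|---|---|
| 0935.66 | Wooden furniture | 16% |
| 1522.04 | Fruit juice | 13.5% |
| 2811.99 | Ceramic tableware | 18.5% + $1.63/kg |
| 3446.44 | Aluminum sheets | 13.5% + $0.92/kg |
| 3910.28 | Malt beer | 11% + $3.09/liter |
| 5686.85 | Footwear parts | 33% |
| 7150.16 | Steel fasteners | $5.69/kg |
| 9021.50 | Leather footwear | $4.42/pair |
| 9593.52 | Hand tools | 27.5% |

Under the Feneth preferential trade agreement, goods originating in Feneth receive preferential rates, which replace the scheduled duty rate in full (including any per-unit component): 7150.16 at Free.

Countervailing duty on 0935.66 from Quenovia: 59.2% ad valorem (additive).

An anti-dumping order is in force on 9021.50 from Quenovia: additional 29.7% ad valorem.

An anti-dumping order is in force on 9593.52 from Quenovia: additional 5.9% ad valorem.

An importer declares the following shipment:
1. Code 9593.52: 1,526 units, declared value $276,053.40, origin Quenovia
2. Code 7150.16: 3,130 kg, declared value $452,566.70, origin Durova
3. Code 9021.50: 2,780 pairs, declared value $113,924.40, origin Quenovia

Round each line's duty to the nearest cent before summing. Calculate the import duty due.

$156,134.69

Line 1 (9593.52, Quenovia, 1,526 units, $276,053.40):
Base rate for 9593.52 is 27.5%.
Additional duty on 9593.52 from Quenovia: +5.9%. Applied ad valorem rate: 27.5% + 5.9% = 33.4%.
Duty = $276,053.40 × 33.4% = $92,201.84.
Line 2 (7150.16, Durova, 3,130 kg, $452,566.70):
Base rate for 7150.16 is $5.69/kg.
7150.16 has an FTA preferential rate, but origin Durova is not Feneth; base rate stands.
Duty = 3,130 × $5.69 = $17,809.70.
Line 3 (9021.50, Quenovia, 2,780 pairs, $113,924.40):
Base rate for 9021.50 is $4.42/pair.
Additional duty on 9021.50 from Quenovia: +29.7% ad valorem. Applied ad valorem rate = 29.7%.
Duty = $113,924.40 × 29.7% + 2,780 × $4.42 = $46,123.15.
Total = $92,201.84 + $17,809.70 + $46,123.15 = $156,134.69.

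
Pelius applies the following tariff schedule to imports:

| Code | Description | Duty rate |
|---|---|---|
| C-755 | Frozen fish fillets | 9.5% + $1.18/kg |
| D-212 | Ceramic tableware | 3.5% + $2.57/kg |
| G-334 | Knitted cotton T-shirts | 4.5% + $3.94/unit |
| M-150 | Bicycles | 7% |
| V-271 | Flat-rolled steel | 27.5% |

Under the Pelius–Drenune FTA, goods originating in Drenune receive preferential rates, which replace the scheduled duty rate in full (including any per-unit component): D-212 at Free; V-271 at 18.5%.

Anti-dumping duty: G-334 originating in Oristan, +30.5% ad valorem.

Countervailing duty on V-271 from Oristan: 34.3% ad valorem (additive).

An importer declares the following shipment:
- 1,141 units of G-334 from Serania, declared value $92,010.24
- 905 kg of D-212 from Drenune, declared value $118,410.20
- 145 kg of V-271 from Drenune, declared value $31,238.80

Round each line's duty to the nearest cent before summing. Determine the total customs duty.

Line 1 (G-334, Serania, 1,141 units, $92,010.24):
Base rate for G-334 is 4.5% + $3.94/unit.
The additional-duty order on G-334 targets Oristan, not Serania; it does not apply.
Duty = $92,010.24 × 4.5% + 1,141 × $3.94 = $8,636.00.
Line 2 (D-212, Drenune, 905 kg, $118,410.20):
Base rate for D-212 is 3.5% + $2.57/kg.
Origin Drenune qualifies under the Pelius–Drenune agreement and D-212 is covered: preferential rate Free applies instead.
Duty = $118,410.20 × 0% = $0.00.
Line 3 (V-271, Drenune, 145 kg, $31,238.80):
Base rate for V-271 is 27.5%.
Origin Drenune qualifies under the Pelius–Drenune agreement and V-271 is covered: preferential rate 18.5% applies instead.
The additional-duty order on V-271 targets Oristan, not Drenune; it does not apply.
Duty = $31,238.80 × 18.5% = $5,779.18.
Total = $8,636.00 + $0.00 + $5,779.18 = $14,415.18.

$14,415.18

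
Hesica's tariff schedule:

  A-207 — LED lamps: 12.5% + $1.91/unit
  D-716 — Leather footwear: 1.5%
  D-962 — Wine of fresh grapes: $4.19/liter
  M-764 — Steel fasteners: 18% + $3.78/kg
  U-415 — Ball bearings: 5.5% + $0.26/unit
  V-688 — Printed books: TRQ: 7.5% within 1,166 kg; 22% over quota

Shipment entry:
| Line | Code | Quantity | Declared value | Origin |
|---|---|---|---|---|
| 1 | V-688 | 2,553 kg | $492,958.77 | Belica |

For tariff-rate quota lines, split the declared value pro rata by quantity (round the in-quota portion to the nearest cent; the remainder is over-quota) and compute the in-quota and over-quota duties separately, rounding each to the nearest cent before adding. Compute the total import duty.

Line 1 (V-688, Belica, 2,553 kg, $492,958.77):
Code V-688 is under a tariff-rate quota (threshold 1,166 kg). In-quota: 1,166 kg at 7.5%; over-quota: 1,387 kg at 22%.
Pro-rata value split: in-quota = $492,958.77 × 1,166/2,553 = $225,142.94; over-quota = $492,958.77 − $225,142.94 = $267,815.83.
In-quota duty = $225,142.94 × 7.5% = $16,885.72. Over-quota duty = $267,815.83 × 22% = $58,919.48.
Line duty = $16,885.72 + $58,919.48 = $75,805.20.

$75,805.20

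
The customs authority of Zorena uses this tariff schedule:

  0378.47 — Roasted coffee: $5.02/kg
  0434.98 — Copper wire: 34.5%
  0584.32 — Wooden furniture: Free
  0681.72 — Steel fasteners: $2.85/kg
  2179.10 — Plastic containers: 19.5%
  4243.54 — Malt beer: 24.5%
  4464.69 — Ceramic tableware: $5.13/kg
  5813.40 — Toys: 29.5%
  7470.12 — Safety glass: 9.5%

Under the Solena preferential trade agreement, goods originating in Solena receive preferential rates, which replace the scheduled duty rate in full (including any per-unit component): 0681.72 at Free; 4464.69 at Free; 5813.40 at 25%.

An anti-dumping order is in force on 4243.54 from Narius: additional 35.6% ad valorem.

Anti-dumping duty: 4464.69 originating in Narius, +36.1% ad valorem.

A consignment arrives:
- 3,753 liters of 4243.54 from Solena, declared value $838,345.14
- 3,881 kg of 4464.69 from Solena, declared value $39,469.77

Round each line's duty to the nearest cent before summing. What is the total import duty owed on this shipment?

$205,394.56

Line 1 (4243.54, Solena, 3,753 liters, $838,345.14):
Base rate for 4243.54 is 24.5%.
Origin Solena is the FTA partner but 4243.54 is not on the preference list; base rate stands.
The additional-duty order on 4243.54 targets Narius, not Solena; it does not apply.
Duty = $838,345.14 × 24.5% = $205,394.56.
Line 2 (4464.69, Solena, 3,881 kg, $39,469.77):
Base rate for 4464.69 is $5.13/kg.
Origin Solena qualifies under the Zorena–Solena agreement and 4464.69 is covered: preferential rate Free applies instead.
The additional-duty order on 4464.69 targets Narius, not Solena; it does not apply.
Duty = $39,469.77 × 0% = $0.00.
Total = $205,394.56 + $0.00 = $205,394.56.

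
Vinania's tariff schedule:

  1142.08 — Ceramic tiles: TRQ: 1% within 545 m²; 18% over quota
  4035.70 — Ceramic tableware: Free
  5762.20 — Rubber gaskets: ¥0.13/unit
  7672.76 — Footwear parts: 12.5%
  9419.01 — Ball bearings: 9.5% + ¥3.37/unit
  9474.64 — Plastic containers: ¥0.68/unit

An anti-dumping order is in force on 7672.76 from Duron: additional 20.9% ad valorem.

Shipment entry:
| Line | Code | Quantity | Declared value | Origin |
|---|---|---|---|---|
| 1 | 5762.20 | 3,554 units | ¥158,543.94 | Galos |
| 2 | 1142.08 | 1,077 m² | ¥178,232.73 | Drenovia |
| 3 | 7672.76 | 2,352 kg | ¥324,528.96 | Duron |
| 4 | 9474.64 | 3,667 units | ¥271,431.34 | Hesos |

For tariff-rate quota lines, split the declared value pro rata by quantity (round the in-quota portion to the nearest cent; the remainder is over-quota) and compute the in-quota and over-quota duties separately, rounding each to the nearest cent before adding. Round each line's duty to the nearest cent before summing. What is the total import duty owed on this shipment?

¥128,097.49

Line 1 (5762.20, Galos, 3,554 units, ¥158,543.94):
Base rate for 5762.20 is ¥0.13/unit.
Duty = 3,554 × ¥0.13 = ¥462.02.
Line 2 (1142.08, Drenovia, 1,077 m², ¥178,232.73):
Code 1142.08 is under a tariff-rate quota (threshold 545 m²). In-quota: 545 m² at 1%; over-quota: 532 m² at 18%.
Pro-rata value split: in-quota = ¥178,232.73 × 545/1,077 = ¥90,192.05; over-quota = ¥178,232.73 − ¥90,192.05 = ¥88,040.68.
In-quota duty = ¥90,192.05 × 1% = ¥901.92. Over-quota duty = ¥88,040.68 × 18% = ¥15,847.32.
Line duty = ¥901.92 + ¥15,847.32 = ¥16,749.24.
Line 3 (7672.76, Duron, 2,352 kg, ¥324,528.96):
Base rate for 7672.76 is 12.5%.
Additional duty on 7672.76 from Duron: +20.9%. Applied ad valorem rate: 12.5% + 20.9% = 33.4%.
Duty = ¥324,528.96 × 33.4% = ¥108,392.67.
Line 4 (9474.64, Hesos, 3,667 units, ¥271,431.34):
Base rate for 9474.64 is ¥0.68/unit.
Duty = 3,667 × ¥0.68 = ¥2,493.56.
Total = ¥462.02 + ¥16,749.24 + ¥108,392.67 + ¥2,493.56 = ¥128,097.49.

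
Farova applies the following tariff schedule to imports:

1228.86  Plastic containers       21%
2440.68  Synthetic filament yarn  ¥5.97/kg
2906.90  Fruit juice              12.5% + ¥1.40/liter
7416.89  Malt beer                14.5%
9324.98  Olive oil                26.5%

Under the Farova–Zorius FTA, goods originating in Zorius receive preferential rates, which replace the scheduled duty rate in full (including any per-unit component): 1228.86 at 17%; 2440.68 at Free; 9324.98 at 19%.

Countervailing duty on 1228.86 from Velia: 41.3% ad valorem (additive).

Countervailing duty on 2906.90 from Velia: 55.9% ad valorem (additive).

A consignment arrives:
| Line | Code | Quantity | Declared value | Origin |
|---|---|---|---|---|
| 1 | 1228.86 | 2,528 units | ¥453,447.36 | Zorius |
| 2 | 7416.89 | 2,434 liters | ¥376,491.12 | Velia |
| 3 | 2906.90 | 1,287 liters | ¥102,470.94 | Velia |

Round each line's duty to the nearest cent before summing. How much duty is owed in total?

Line 1 (1228.86, Zorius, 2,528 units, ¥453,447.36):
Base rate for 1228.86 is 21%.
Origin Zorius qualifies under the Farova–Zorius agreement and 1228.86 is covered: preferential rate 17% applies instead.
The additional-duty order on 1228.86 targets Velia, not Zorius; it does not apply.
Duty = ¥453,447.36 × 17% = ¥77,086.05.
Line 2 (7416.89, Velia, 2,434 liters, ¥376,491.12):
Base rate for 7416.89 is 14.5%.
Duty = ¥376,491.12 × 14.5% = ¥54,591.21.
Line 3 (2906.90, Velia, 1,287 liters, ¥102,470.94):
Base rate for 2906.90 is 12.5% + ¥1.40/liter.
Additional duty on 2906.90 from Velia: +55.9%. Applied ad valorem rate: 12.5% + 55.9% = 68.4%.
Duty = ¥102,470.94 × 68.4% + 1,287 × ¥1.40 = ¥71,891.92.
Total = ¥77,086.05 + ¥54,591.21 + ¥71,891.92 = ¥203,569.18.

¥203,569.18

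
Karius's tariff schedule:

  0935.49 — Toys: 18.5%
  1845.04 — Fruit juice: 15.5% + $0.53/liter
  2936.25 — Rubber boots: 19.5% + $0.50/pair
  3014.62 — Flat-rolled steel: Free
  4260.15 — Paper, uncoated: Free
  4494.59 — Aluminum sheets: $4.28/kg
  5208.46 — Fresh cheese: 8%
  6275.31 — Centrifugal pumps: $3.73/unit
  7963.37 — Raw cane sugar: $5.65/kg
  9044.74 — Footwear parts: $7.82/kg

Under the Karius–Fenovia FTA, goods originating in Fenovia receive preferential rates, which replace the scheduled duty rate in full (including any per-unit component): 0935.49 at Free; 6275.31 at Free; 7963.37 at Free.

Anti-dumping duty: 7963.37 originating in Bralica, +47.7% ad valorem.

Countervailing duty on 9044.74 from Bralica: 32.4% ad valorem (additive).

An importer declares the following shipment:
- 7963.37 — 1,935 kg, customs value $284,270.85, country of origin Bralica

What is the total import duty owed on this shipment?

Line 1 (7963.37, Bralica, 1,935 kg, $284,270.85):
Base rate for 7963.37 is $5.65/kg.
7963.37 has an FTA preferential rate, but origin Bralica is not Fenovia; base rate stands.
Additional duty on 7963.37 from Bralica: +47.7% ad valorem. Applied ad valorem rate = 47.7%.
Duty = $284,270.85 × 47.7% + 1,935 × $5.65 = $146,529.95.

$146,529.95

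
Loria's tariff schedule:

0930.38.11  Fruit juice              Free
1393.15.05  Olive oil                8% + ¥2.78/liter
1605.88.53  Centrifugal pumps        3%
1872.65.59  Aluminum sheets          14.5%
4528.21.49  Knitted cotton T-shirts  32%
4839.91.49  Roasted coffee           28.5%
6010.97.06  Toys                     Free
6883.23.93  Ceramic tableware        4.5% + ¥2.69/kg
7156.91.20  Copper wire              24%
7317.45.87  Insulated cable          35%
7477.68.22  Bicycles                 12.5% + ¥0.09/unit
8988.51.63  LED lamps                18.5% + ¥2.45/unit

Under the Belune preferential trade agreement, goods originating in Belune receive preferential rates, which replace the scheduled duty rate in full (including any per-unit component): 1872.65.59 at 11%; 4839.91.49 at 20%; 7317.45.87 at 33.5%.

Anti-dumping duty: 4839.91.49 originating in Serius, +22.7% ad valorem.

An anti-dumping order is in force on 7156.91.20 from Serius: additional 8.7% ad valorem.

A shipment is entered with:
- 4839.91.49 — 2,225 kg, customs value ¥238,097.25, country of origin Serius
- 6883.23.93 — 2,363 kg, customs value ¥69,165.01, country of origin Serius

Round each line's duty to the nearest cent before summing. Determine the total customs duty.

¥131,374.69

Line 1 (4839.91.49, Serius, 2,225 kg, ¥238,097.25):
Base rate for 4839.91.49 is 28.5%.
4839.91.49 has an FTA preferential rate, but origin Serius is not Belune; base rate stands.
Additional duty on 4839.91.49 from Serius: +22.7%. Applied ad valorem rate: 28.5% + 22.7% = 51.2%.
Duty = ¥238,097.25 × 51.2% = ¥121,905.79.
Line 2 (6883.23.93, Serius, 2,363 kg, ¥69,165.01):
Base rate for 6883.23.93 is 4.5% + ¥2.69/kg.
Duty = ¥69,165.01 × 4.5% + 2,363 × ¥2.69 = ¥9,468.90.
Total = ¥121,905.79 + ¥9,468.90 = ¥131,374.69.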